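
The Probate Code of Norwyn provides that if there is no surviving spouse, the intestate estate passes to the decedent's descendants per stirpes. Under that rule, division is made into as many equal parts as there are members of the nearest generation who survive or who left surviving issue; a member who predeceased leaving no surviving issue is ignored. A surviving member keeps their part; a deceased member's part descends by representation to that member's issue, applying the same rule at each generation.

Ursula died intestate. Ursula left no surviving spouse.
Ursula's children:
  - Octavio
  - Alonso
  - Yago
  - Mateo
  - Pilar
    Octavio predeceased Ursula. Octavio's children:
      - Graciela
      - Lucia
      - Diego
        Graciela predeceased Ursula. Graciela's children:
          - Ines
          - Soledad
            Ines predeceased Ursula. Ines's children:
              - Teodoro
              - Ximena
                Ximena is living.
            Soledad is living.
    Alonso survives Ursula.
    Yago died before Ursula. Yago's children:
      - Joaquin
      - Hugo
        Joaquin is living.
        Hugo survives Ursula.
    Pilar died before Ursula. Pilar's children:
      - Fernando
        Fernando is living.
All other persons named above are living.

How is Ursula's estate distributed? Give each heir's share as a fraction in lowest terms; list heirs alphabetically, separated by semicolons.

Alonso 1/5; Diego 1/15; Fernando 1/5; Hugo 1/10; Joaquin 1/10; Lucia 1/15; Mateo 1/5; Soledad 1/30; Teodoro 1/60; Ximena 1/60

There is no surviving spouse, so the entire estate passes to Ursula's descendants per stirpes.
The estate is divided into 5 equal shares of 1/5 among Octavio, Alonso, Yago, Mateo, Pilar.
Octavio predeceased; the 1/5 allotted to Octavio's branch passes to Octavio's issue by representation.
The 1/5 is divided into 3 equal shares of 1/15 among Graciela, Lucia, Diego.
Graciela predeceased; the 1/15 allotted to Graciela's branch passes to Graciela's issue by representation.
The 1/15 is divided into 2 equal shares of 1/30 among Ines, Soledad.
Ines predeceased; the 1/30 allotted to Ines's branch passes to Ines's issue by representation.
The 1/30 is divided into 2 equal shares of 1/60 among Teodoro, Ximena.
Teodoro is living and takes 1/60.
Ximena is living and takes 1/60.
Soledad is living and takes 1/30.
Lucia is living and takes 1/15.
Diego is living and takes 1/15.
Alonso is living and takes 1/5.
Yago predeceased; the 1/5 allotted to Yago's branch passes to Yago's issue by representation.
The 1/5 is divided into 2 equal shares of 1/10 among Joaquin, Hugo.
Joaquin is living and takes 1/10.
Hugo is living and takes 1/10.
Mateo is living and takes 1/5.
Pilar predeceased; the 1/5 allotted to Pilar's branch passes to Pilar's issue by representation.
Fernando is the sole taker at this level and receives the full 1/5.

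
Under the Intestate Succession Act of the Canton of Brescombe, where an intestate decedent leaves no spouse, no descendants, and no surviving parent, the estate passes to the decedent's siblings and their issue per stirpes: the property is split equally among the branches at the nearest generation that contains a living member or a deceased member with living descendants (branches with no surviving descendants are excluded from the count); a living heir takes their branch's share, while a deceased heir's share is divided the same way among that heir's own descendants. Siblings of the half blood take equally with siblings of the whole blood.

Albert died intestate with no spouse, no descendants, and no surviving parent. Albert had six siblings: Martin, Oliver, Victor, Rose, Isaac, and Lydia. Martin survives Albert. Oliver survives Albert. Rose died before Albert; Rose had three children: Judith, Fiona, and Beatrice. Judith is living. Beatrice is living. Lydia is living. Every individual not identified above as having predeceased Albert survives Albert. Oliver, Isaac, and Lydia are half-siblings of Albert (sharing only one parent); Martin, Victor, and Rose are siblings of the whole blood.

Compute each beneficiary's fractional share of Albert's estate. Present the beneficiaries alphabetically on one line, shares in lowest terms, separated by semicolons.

No spouse, descendants, or parent survives, so the estate passes to Albert's siblings per stirpes.
Half-blood and whole-blood siblings take equally under the stated rule.
The estate is divided into 6 equal shares of 1/6 among Martin, Oliver, Victor, Rose, Isaac, Lydia.
Martin is living and takes 1/6.
Oliver is living and takes 1/6.
Victor is living and takes 1/6.
Rose predeceased; the 1/6 allotted to Rose's branch passes to Rose's issue by representation.
The 1/6 is divided into 3 equal shares of 1/18 among Judith, Fiona, Beatrice.
Judith is living and takes 1/18.
Fiona is living and takes 1/18.
Beatrice is living and takes 1/18.
Isaac is living and takes 1/6.
Lydia is living and takes 1/6.

Beatrice 1/18; Fiona 1/18; Isaac 1/6; Judith 1/18; Lydia 1/6; Martin 1/6; Oliver 1/6; Victor 1/6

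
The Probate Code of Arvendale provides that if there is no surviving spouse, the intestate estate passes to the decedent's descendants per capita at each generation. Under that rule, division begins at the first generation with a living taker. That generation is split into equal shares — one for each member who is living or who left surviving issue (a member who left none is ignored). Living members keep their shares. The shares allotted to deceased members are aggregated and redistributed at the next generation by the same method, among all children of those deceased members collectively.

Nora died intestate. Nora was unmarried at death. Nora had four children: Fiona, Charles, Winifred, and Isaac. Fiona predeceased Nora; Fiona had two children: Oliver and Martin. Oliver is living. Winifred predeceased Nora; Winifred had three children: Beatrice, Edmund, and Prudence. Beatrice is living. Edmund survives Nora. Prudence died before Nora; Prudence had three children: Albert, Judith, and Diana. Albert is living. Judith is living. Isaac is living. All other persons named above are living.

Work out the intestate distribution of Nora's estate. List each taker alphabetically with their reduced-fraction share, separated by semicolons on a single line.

Albert 1/30; Beatrice 1/10; Charles 1/4; Diana 1/30; Edmund 1/10; Isaac 1/4; Judith 1/30; Martin 1/10; Oliver 1/10

There is no surviving spouse, so the entire estate passes to Nora's descendants per capita at each generation.
At generation 1 (Fiona, Charles, Winifred, Isaac) there are 4 shares of (1)/4 = 1/4 each.
Living: Charles and Isaac — each takes 1/4.
Deceased: Fiona and Winifred. Their combined 1/2 is pooled and carried to generation 2.
At generation 2 (Oliver, Martin, Beatrice, Edmund, Prudence) there are 5 shares of (1/2)/5 = 1/10 each.
Living: Oliver, Martin, Beatrice, and Edmund — each takes 1/10.
Deceased: Prudence. That 1/10 share is carried to generation 3.
At generation 3 (Albert, Judith, Diana) there are 3 shares of (1/10)/3 = 1/30 each.
Living: Albert, Judith, and Diana — each takes 1/30.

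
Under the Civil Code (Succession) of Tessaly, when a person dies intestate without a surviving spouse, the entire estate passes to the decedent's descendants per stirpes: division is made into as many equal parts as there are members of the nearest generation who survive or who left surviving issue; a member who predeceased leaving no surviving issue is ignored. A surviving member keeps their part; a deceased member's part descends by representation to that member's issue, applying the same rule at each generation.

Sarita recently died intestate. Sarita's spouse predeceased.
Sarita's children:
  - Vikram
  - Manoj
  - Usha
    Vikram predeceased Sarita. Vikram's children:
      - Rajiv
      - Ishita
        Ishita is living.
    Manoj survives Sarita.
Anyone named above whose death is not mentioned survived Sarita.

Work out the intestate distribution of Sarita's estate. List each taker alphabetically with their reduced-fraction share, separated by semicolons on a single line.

Ishita 1/6; Manoj 1/3; Rajiv 1/6; Usha 1/3

There is no surviving spouse, so the entire estate passes to Sarita's descendants per stirpes.
The estate is divided into 3 equal shares of 1/3 among Vikram, Manoj, Usha.
Vikram predeceased; the 1/3 allotted to Vikram's branch passes to Vikram's issue by representation.
The 1/3 is divided into 2 equal shares of 1/6 among Rajiv, Ishita.
Rajiv is living and takes 1/6.
Ishita is living and takes 1/6.
Manoj is living and takes 1/3.
Usha is living and takes 1/3.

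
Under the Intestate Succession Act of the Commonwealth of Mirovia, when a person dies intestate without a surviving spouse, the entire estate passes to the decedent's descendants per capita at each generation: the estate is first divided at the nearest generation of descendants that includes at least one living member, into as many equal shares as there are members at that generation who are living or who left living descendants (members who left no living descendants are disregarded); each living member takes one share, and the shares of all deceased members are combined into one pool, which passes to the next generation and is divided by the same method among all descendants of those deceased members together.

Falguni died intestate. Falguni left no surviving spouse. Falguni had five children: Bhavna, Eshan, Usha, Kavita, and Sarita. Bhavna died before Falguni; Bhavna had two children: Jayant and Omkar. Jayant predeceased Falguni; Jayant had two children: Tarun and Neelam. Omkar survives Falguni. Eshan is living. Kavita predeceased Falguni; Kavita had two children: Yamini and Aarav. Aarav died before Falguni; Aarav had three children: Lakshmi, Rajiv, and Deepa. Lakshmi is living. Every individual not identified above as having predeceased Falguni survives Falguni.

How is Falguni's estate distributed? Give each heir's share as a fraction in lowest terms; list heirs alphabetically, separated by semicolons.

Deepa 1/25; Eshan 1/5; Lakshmi 1/25; Neelam 1/25; Omkar 1/10; Rajiv 1/25; Sarita 1/5; Tarun 1/25; Usha 1/5; Yamini 1/10

There is no surviving spouse, so the entire estate passes to Falguni's descendants per capita at each generation.
At generation 1 (Bhavna, Eshan, Usha, Kavita, Sarita) there are 5 shares of (1)/5 = 1/5 each.
Living: Eshan, Usha, and Sarita — each takes 1/5.
Deceased: Bhavna and Kavita. Their combined 2/5 is pooled and carried to generation 2.
At generation 2 (Jayant, Omkar, Yamini, Aarav) there are 4 shares of (2/5)/4 = 1/10 each.
Living: Omkar and Yamini — each takes 1/10.
Deceased: Jayant and Aarav. Their combined 1/5 is pooled and carried to generation 3.
At generation 3 (Tarun, Neelam, Lakshmi, Rajiv, Deepa) there are 5 shares of (1/5)/5 = 1/25 each.
Living: Tarun, Neelam, Lakshmi, Rajiv, and Deepa — each takes 1/25.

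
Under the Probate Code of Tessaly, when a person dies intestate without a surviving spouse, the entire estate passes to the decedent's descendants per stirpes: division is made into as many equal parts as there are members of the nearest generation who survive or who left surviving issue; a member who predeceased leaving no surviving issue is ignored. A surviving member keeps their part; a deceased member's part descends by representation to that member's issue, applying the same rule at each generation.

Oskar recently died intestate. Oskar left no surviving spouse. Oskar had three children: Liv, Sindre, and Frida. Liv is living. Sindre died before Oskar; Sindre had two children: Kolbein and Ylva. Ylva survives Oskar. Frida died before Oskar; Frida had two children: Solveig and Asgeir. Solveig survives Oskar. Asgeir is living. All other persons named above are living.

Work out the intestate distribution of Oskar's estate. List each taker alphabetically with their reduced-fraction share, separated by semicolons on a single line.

There is no surviving spouse, so the entire estate passes to Oskar's descendants per stirpes.
The estate is divided into 3 equal shares of 1/3 among Liv, Sindre, Frida.
Liv is living and takes 1/3.
Sindre predeceased; the 1/3 allotted to Sindre's branch passes to Sindre's issue by representation.
The 1/3 is divided into 2 equal shares of 1/6 among Kolbein, Ylva.
Kolbein is living and takes 1/6.
Ylva is living and takes 1/6.
Frida predeceased; the 1/3 allotted to Frida's branch passes to Frida's issue by representation.
The 1/3 is divided into 2 equal shares of 1/6 among Solveig, Asgeir.
Solveig is living and takes 1/6.
Asgeir is living and takes 1/6.

Asgeir 1/6; Kolbein 1/6; Liv 1/3; Solveig 1/6; Ylva 1/6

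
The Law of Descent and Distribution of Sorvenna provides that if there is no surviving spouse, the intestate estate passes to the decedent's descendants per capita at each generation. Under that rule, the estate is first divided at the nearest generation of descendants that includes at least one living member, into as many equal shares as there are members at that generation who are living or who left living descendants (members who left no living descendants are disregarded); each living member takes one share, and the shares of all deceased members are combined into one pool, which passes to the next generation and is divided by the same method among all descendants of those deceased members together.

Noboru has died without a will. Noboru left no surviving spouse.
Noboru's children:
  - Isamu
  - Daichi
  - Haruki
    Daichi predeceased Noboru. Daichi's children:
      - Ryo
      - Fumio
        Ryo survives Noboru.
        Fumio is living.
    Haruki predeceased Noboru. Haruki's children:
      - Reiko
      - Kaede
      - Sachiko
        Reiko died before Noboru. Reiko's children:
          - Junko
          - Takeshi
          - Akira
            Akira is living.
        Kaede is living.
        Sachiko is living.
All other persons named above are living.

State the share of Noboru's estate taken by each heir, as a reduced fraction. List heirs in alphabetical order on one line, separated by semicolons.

There is no surviving spouse, so the entire estate passes to Noboru's descendants per capita at each generation.
At generation 1 (Isamu, Daichi, Haruki) there are 3 shares of (1)/3 = 1/3 each.
Living: Isamu — each takes 1/3.
Deceased: Daichi and Haruki. Their combined 2/3 is pooled and carried to generation 2.
At generation 2 (Ryo, Fumio, Reiko, Kaede, Sachiko) there are 5 shares of (2/3)/5 = 2/15 each.
Living: Ryo, Fumio, Kaede, and Sachiko — each takes 2/15.
Deceased: Reiko. That 2/15 share is carried to generation 3.
At generation 3 (Junko, Takeshi, Akira) there are 3 shares of (2/15)/3 = 2/45 each.
Living: Junko, Takeshi, and Akira — each takes 2/45.

Akira 2/45; Fumio 2/15; Isamu 1/3; Junko 2/45; Kaede 2/15; Ryo 2/15; Sachiko 2/15; Takeshi 2/45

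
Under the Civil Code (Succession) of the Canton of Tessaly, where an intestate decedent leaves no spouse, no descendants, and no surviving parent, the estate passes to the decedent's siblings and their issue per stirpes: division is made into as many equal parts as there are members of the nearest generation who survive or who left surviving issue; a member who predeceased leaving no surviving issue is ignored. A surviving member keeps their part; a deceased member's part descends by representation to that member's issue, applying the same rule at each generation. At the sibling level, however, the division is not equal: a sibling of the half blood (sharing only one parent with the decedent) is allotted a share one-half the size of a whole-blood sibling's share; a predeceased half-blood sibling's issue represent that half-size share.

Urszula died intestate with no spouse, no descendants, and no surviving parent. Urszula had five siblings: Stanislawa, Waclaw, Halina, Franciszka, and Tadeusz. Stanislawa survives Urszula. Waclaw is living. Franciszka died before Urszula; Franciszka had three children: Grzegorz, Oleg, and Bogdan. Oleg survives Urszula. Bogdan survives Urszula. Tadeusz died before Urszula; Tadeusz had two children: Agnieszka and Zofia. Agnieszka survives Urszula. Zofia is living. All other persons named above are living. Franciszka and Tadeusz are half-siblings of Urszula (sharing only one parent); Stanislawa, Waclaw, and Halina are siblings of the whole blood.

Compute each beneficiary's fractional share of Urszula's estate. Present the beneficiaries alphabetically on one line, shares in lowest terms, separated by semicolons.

Agnieszka 1/16; Bogdan 1/24; Grzegorz 1/24; Halina 1/4; Oleg 1/24; Stanislawa 1/4; Waclaw 1/4; Zofia 1/16

No spouse, descendants, or parent survives, so the estate passes to Urszula's siblings per stirpes.
Half-blood siblings count for one-half the weight of whole-blood siblings at the initial division.
Dividing 1 in proportion to weights (total weight 4): Stanislawa (weight 1) → 1/4; Waclaw (weight 1) → 1/4; Halina (weight 1) → 1/4; Franciszka (weight 1/2) → 1/8; Tadeusz (weight 1/2) → 1/8.
Stanislawa is living and takes 1/4.
Waclaw is living and takes 1/4.
Halina is living and takes 1/4.
Franciszka predeceased; the 1/8 allotted to Franciszka's branch passes to Franciszka's issue by representation.
The 1/8 is divided into 3 equal shares of 1/24 among Grzegorz, Oleg, Bogdan.
Grzegorz is living and takes 1/24.
Oleg is living and takes 1/24.
Bogdan is living and takes 1/24.
Tadeusz predeceased; the 1/8 allotted to Tadeusz's branch passes to Tadeusz's issue by representation.
The 1/8 is divided into 2 equal shares of 1/16 among Agnieszka, Zofia.
Agnieszka is living and takes 1/16.
Zofia is living and takes 1/16.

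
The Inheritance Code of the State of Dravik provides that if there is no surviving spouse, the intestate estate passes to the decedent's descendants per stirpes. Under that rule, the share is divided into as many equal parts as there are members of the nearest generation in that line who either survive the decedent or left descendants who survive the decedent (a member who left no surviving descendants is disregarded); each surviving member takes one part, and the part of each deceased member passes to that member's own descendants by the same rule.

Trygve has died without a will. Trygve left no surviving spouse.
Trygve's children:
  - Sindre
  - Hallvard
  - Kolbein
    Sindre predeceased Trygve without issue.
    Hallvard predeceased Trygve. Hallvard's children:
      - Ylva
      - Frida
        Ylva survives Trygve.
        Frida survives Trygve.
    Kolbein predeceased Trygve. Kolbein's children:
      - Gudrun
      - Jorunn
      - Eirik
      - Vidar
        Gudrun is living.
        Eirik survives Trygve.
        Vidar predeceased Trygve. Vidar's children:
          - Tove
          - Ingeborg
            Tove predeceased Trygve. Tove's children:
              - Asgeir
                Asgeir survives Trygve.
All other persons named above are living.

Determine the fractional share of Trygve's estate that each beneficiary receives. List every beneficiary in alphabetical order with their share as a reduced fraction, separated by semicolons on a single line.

There is no surviving spouse, so the entire estate passes to Trygve's descendants per stirpes.
Sindre left no surviving issue, so that branch lapses and is disregarded.
The estate is divided into 2 equal shares of 1/2 among Hallvard, Kolbein.
Hallvard predeceased; the 1/2 allotted to Hallvard's branch passes to Hallvard's issue by representation.
The 1/2 is divided into 2 equal shares of 1/4 among Ylva, Frida.
Ylva is living and takes 1/4.
Frida is living and takes 1/4.
Kolbein predeceased; the 1/2 allotted to Kolbein's branch passes to Kolbein's issue by representation.
The 1/2 is divided into 4 equal shares of 1/8 among Gudrun, Jorunn, Eirik, Vidar.
Gudrun is living and takes 1/8.
Jorunn is living and takes 1/8.
Eirik is living and takes 1/8.
Vidar predeceased; the 1/8 allotted to Vidar's branch passes to Vidar's issue by representation.
The 1/8 is divided into 2 equal shares of 1/16 among Tove, Ingeborg.
Tove predeceased; the 1/16 allotted to Tove's branch passes to Tove's issue by representation.
Asgeir is the sole taker at this level and receives the full 1/16.
Ingeborg is living and takes 1/16.

Asgeir 1/16; Eirik 1/8; Frida 1/4; Gudrun 1/8; Ingeborg 1/16; Jorunn 1/8; Ylva 1/4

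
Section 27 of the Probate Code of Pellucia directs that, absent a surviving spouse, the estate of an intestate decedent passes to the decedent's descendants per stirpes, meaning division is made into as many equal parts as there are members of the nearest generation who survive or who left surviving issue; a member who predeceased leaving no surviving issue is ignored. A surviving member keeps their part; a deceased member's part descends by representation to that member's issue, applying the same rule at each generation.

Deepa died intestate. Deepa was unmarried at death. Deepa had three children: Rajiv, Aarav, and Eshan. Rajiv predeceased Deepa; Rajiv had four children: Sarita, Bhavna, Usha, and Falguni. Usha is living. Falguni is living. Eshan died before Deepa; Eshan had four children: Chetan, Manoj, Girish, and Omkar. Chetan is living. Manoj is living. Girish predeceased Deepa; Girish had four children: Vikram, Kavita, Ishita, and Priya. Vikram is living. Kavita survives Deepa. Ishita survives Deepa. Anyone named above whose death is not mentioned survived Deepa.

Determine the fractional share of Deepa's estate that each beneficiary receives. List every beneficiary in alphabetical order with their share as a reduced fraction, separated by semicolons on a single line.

There is no surviving spouse, so the entire estate passes to Deepa's descendants per stirpes.
The estate is divided into 3 equal shares of 1/3 among Rajiv, Aarav, Eshan.
Rajiv predeceased; the 1/3 allotted to Rajiv's branch passes to Rajiv's issue by representation.
The 1/3 is divided into 4 equal shares of 1/12 among Sarita, Bhavna, Usha, Falguni.
Sarita is living and takes 1/12.
Bhavna is living and takes 1/12.
Usha is living and takes 1/12.
Falguni is living and takes 1/12.
Aarav is living and takes 1/3.
Eshan predeceased; the 1/3 allotted to Eshan's branch passes to Eshan's issue by representation.
The 1/3 is divided into 4 equal shares of 1/12 among Chetan, Manoj, Girish, Omkar.
Chetan is living and takes 1/12.
Manoj is living and takes 1/12.
Girish predeceased; the 1/12 allotted to Girish's branch passes to Girish's issue by representation.
The 1/12 is divided into 4 equal shares of 1/48 among Vikram, Kavita, Ishita, Priya.
Vikram is living and takes 1/48.
Kavita is living and takes 1/48.
Ishita is living and takes 1/48.
Priya is living and takes 1/48.
Omkar is living and takes 1/12.

Aarav 1/3; Bhavna 1/12; Chetan 1/12; Falguni 1/12; Ishita 1/48; Kavita 1/48; Manoj 1/12; Omkar 1/12; Priya 1/48; Sarita 1/12; Usha 1/12; Vikram 1/48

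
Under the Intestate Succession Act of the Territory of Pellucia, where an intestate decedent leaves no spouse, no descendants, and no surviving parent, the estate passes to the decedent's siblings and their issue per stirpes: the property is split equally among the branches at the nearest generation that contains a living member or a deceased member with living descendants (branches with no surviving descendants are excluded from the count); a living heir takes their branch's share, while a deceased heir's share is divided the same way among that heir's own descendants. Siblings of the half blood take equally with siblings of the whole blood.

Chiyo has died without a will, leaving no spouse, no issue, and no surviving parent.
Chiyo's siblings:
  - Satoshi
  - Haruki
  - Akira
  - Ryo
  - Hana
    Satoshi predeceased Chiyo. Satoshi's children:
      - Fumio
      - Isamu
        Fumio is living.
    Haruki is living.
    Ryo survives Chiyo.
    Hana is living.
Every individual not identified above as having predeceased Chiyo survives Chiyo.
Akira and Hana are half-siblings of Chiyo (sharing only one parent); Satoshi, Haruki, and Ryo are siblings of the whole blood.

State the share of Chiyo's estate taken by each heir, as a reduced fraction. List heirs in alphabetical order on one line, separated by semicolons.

Akira 1/5; Fumio 1/10; Hana 1/5; Haruki 1/5; Isamu 1/10; Ryo 1/5

No spouse, descendants, or parent survives, so the estate passes to Chiyo's siblings per stirpes.
Half-blood and whole-blood siblings take equally under the stated rule.
The estate is divided into 5 equal shares of 1/5 among Satoshi, Haruki, Akira, Ryo, Hana.
Satoshi predeceased; the 1/5 allotted to Satoshi's branch passes to Satoshi's issue by representation.
The 1/5 is divided into 2 equal shares of 1/10 among Fumio, Isamu.
Fumio is living and takes 1/10.
Isamu is living and takes 1/10.
Haruki is living and takes 1/5.
Akira is living and takes 1/5.
Ryo is living and takes 1/5.
Hana is living and takes 1/5.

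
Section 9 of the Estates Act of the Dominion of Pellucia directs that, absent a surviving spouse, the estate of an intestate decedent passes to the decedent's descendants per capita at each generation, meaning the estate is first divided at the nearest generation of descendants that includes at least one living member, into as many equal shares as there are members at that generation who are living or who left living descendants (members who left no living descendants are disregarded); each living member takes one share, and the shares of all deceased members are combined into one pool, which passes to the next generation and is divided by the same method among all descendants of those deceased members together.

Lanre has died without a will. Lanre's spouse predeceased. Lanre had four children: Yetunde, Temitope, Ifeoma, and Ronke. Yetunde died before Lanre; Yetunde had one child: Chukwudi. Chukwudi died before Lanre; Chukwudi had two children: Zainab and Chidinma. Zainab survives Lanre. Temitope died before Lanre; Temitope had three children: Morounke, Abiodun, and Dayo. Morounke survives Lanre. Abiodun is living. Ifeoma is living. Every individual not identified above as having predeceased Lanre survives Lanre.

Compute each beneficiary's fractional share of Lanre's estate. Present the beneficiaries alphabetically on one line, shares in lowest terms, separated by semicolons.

There is no surviving spouse, so the entire estate passes to Lanre's descendants per capita at each generation.
At generation 1 (Yetunde, Temitope, Ifeoma, Ronke) there are 4 shares of (1)/4 = 1/4 each.
Living: Ifeoma and Ronke — each takes 1/4.
Deceased: Yetunde and Temitope. Their combined 1/2 is pooled and carried to generation 2.
At generation 2 (Chukwudi, Morounke, Abiodun, Dayo) there are 4 shares of (1/2)/4 = 1/8 each.
Living: Morounke, Abiodun, and Dayo — each takes 1/8.
Deceased: Chukwudi. That 1/8 share is carried to generation 3.
At generation 3 (Zainab, Chidinma) there are 2 shares of (1/8)/2 = 1/16 each.
Living: Zainab and Chidinma — each takes 1/16.

Abiodun 1/8; Chidinma 1/16; Dayo 1/8; Ifeoma 1/4; Morounke 1/8; Ronke 1/4; Zainab 1/16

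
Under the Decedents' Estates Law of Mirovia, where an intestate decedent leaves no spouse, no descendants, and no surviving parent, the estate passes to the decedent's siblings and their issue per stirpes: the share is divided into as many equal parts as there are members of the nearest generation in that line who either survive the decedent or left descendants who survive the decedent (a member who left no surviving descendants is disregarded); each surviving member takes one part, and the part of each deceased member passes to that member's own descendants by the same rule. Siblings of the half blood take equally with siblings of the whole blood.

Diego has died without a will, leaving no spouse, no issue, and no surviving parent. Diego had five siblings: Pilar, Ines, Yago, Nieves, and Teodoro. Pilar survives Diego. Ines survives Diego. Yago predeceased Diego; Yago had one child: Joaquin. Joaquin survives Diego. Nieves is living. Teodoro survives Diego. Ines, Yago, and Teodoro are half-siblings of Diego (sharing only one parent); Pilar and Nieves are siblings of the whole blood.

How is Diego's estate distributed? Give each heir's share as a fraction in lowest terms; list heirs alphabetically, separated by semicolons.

Ines 1/5; Joaquin 1/5; Nieves 1/5; Pilar 1/5; Teodoro 1/5

No spouse, descendants, or parent survives, so the estate passes to Diego's siblings per stirpes.
Half-blood and whole-blood siblings take equally under the stated rule.
The estate is divided into 5 equal shares of 1/5 among Pilar, Ines, Yago, Nieves, Teodoro.
Pilar is living and takes 1/5.
Ines is living and takes 1/5.
Yago predeceased; the 1/5 allotted to Yago's branch passes to Yago's issue by representation.
Joaquin is the sole taker at this level and receives the full 1/5.
Nieves is living and takes 1/5.
Teodoro is living and takes 1/5.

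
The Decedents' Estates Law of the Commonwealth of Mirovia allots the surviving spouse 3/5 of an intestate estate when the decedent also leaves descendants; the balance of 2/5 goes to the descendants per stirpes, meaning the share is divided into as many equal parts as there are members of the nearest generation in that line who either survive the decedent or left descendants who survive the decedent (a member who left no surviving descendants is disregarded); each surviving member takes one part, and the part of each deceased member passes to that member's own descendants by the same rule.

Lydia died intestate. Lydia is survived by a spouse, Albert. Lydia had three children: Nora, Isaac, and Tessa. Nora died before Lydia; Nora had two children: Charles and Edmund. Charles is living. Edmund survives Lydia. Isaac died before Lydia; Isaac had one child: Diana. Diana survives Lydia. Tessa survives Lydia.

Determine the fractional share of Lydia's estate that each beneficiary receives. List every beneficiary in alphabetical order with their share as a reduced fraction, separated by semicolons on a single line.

Albert 3/5; Charles 1/15; Diana 2/15; Edmund 1/15; Tessa 2/15

Albert, as surviving spouse, takes 3/5.
The remaining 2/5 passes to Lydia's descendants per stirpes.
The 2/5 is divided into 3 equal shares of 2/15 among Nora, Isaac, Tessa.
Nora predeceased; the 2/15 allotted to Nora's branch passes to Nora's issue by representation.
The 2/15 is divided into 2 equal shares of 1/15 among Charles, Edmund.
Charles is living and takes 1/15.
Edmund is living and takes 1/15.
Isaac predeceased; the 2/15 allotted to Isaac's branch passes to Isaac's issue by representation.
Diana is the sole taker at this level and receives the full 2/15.
Tessa is living and takes 2/15.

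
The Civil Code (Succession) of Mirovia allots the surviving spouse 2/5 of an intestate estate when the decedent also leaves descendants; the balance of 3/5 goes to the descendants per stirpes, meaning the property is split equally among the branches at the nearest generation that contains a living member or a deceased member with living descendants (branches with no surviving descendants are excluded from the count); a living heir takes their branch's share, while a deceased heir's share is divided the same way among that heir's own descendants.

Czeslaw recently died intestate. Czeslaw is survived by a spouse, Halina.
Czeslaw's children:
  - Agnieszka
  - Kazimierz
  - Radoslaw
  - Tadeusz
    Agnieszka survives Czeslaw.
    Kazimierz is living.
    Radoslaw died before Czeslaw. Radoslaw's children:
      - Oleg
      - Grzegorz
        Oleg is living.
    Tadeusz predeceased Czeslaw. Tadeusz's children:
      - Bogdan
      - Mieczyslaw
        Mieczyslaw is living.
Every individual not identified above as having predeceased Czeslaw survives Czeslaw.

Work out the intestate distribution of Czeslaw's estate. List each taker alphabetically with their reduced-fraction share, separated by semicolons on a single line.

Agnieszka 3/20; Bogdan 3/40; Grzegorz 3/40; Halina 2/5; Kazimierz 3/20; Mieczyslaw 3/40; Oleg 3/40

Halina, as surviving spouse, takes 2/5.
The remaining 3/5 passes to Czeslaw's descendants per stirpes.
The 3/5 is divided into 4 equal shares of 3/20 among Agnieszka, Kazimierz, Radoslaw, Tadeusz.
Agnieszka is living and takes 3/20.
Kazimierz is living and takes 3/20.
Radoslaw predeceased; the 3/20 allotted to Radoslaw's branch passes to Radoslaw's issue by representation.
The 3/20 is divided into 2 equal shares of 3/40 among Oleg, Grzegorz.
Oleg is living and takes 3/40.
Grzegorz is living and takes 3/40.
Tadeusz predeceased; the 3/20 allotted to Tadeusz's branch passes to Tadeusz's issue by representation.
The 3/20 is divided into 2 equal shares of 3/40 among Bogdan, Mieczyslaw.
Bogdan is living and takes 3/40.
Mieczyslaw is living and takes 3/40.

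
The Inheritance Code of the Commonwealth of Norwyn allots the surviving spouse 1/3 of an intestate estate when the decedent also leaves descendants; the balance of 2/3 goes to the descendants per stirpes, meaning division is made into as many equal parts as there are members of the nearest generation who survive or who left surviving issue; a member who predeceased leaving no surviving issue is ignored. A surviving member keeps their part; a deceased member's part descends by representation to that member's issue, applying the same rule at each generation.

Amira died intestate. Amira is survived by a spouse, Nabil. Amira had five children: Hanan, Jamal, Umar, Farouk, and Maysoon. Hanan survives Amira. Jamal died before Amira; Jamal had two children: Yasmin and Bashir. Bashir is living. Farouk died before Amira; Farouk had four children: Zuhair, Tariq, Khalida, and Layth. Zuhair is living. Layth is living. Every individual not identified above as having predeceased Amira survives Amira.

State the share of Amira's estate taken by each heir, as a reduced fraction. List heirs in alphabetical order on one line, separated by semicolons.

Bashir 1/15; Hanan 2/15; Khalida 1/30; Layth 1/30; Maysoon 2/15; Nabil 1/3; Tariq 1/30; Umar 2/15; Yasmin 1/15; Zuhair 1/30

Nabil, as surviving spouse, takes 1/3.
The remaining 2/3 passes to Amira's descendants per stirpes.
The 2/3 is divided into 5 equal shares of 2/15 among Hanan, Jamal, Umar, Farouk, Maysoon.
Hanan is living and takes 2/15.
Jamal predeceased; the 2/15 allotted to Jamal's branch passes to Jamal's issue by representation.
The 2/15 is divided into 2 equal shares of 1/15 among Yasmin, Bashir.
Yasmin is living and takes 1/15.
Bashir is living and takes 1/15.
Umar is living and takes 2/15.
Farouk predeceased; the 2/15 allotted to Farouk's branch passes to Farouk's issue by representation.
The 2/15 is divided into 4 equal shares of 1/30 among Zuhair, Tariq, Khalida, Layth.
Zuhair is living and takes 1/30.
Tariq is living and takes 1/30.
Khalida is living and takes 1/30.
Layth is living and takes 1/30.
Maysoon is living and takes 2/15.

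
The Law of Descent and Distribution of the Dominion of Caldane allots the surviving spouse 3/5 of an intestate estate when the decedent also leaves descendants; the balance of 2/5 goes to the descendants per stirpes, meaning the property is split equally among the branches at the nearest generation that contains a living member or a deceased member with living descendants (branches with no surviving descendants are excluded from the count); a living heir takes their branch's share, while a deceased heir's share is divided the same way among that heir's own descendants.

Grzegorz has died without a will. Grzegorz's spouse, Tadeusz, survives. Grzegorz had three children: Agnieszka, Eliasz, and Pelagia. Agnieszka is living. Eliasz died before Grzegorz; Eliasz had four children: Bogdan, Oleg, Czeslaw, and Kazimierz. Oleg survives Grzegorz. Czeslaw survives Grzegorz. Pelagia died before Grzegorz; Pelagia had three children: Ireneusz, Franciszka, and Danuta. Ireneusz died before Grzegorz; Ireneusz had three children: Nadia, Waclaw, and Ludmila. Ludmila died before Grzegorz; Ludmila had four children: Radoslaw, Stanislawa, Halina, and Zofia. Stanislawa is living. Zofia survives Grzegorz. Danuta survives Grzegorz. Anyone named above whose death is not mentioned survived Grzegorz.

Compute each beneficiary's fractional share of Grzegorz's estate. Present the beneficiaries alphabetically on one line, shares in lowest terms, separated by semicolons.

Tadeusz, as surviving spouse, takes 3/5.
The remaining 2/5 passes to Grzegorz's descendants per stirpes.
The 2/5 is divided into 3 equal shares of 2/15 among Agnieszka, Eliasz, Pelagia.
Agnieszka is living and takes 2/15.
Eliasz predeceased; the 2/15 allotted to Eliasz's branch passes to Eliasz's issue by representation.
The 2/15 is divided into 4 equal shares of 1/30 among Bogdan, Oleg, Czeslaw, Kazimierz.
Bogdan is living and takes 1/30.
Oleg is living and takes 1/30.
Czeslaw is living and takes 1/30.
Kazimierz is living and takes 1/30.
Pelagia predeceased; the 2/15 allotted to Pelagia's branch passes to Pelagia's issue by representation.
The 2/15 is divided into 3 equal shares of 2/45 among Ireneusz, Franciszka, Danuta.
Ireneusz predeceased; the 2/45 allotted to Ireneusz's branch passes to Ireneusz's issue by representation.
The 2/45 is divided into 3 equal shares of 2/135 among Nadia, Waclaw, Ludmila.
Nadia is living and takes 2/135.
Waclaw is living and takes 2/135.
Ludmila predeceased; the 2/135 allotted to Ludmila's branch passes to Ludmila's issue by representation.
The 2/135 is divided into 4 equal shares of 1/270 among Radoslaw, Stanislawa, Halina, Zofia.
Radoslaw is living and takes 1/270.
Stanislawa is living and takes 1/270.
Halina is living and takes 1/270.
Zofia is living and takes 1/270.
Franciszka is living and takes 2/45.
Danuta is living and takes 2/45.

Agnieszka 2/15; Bogdan 1/30; Czeslaw 1/30; Danuta 2/45; Franciszka 2/45; Halina 1/270; Kazimierz 1/30; Nadia 2/135; Oleg 1/30; Radoslaw 1/270; Stanislawa 1/270; Tadeusz 3/5; Waclaw 2/135; Zofia 1/270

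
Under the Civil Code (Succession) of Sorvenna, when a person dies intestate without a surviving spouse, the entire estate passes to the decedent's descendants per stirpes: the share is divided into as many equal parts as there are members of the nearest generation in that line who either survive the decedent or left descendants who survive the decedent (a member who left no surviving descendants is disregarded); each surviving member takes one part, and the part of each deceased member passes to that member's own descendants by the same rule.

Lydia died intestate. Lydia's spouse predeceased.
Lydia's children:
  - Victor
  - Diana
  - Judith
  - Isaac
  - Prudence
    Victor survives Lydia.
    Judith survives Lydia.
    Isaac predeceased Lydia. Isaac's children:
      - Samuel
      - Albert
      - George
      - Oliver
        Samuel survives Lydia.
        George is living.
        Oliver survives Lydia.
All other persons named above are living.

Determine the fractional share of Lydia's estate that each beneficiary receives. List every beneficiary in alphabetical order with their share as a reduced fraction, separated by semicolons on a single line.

There is no surviving spouse, so the entire estate passes to Lydia's descendants per stirpes.
The estate is divided into 5 equal shares of 1/5 among Victor, Diana, Judith, Isaac, Prudence.
Victor is living and takes 1/5.
Diana is living and takes 1/5.
Judith is living and takes 1/5.
Isaac predeceased; the 1/5 allotted to Isaac's branch passes to Isaac's issue by representation.
The 1/5 is divided into 4 equal shares of 1/20 among Samuel, Albert, George, Oliver.
Samuel is living and takes 1/20.
Albert is living and takes 1/20.
George is living and takes 1/20.
Oliver is living and takes 1/20.
Prudence is living and takes 1/5.

Albert 1/20; Diana 1/5; George 1/20; Judith 1/5; Oliver 1/20; Prudence 1/5; Samuel 1/20; Victor 1/5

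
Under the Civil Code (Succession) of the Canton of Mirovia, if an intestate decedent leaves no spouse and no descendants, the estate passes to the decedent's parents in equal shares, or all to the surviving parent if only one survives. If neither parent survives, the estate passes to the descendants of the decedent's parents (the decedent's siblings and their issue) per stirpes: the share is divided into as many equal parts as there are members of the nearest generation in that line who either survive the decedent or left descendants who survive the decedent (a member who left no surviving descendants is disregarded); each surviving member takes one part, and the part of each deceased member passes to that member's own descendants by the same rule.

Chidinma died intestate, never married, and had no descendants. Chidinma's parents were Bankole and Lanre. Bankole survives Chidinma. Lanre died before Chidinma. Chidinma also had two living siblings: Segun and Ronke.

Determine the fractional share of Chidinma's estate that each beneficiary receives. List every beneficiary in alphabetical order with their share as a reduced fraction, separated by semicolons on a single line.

Only one parent, Bankole, survives, so Bankole takes the entire estate. The siblings take nothing because a surviving parent has priority.

Bankole 1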